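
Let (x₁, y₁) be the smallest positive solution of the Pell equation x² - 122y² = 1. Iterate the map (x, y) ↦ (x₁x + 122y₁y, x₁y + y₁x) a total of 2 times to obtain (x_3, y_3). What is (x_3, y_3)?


Step 1: Find the fundamental solution (x₁, y₁) of x² - 122y² = 1.
  Expand √122 as a continued fraction. a₀ = ⌊√122⌋ = 11; iterate m_{k+1} = d_k·a_k − m_k, d_{k+1} = (122 − m_{k+1}²)/d_k, a_{k+1} = ⌊(a₀ + m_{k+1})/d_{k+1}⌋ (starting m₀ = 0, d₀ = 1), with convergents p_k = a_k·p_{k-1} + p_{k-2}, q_k = a_k·q_{k-1} + q_{k-2} (p₋₁ = 1, q₋₁ = 0):
  k = 0: a₀ = 11; p₀/q₀ = 11/1; p₀² − 122·q₀² = 121 − 122 = -1.
  k = 1: m = 11, d = 1, a = ⌊(11 + 11)/1⌋ = 22; p/q = (22·11 + 1)/(22·1 + 0) = 243/22; p² − 122·q² = 59049 − 59048 = 1.
  The first convergent with p² − 122·q² = 1 gives the fundamental solution (x₁, y₁) = (243, 22).
Step 2: Apply the recurrence (x_{n+1}, y_{n+1}) = (x₁x_n + 122y₁y_n, x₁y_n + y₁x_n) repeatedly.
  From (x_1, y_1) = (243, 22): x_2 = 243·243 + 122·22·22 = 118097; y_2 = 243·22 + 22·243 = 10692.
  From (x_2, y_2) = (118097, 10692): x_3 = 243·118097 + 122·22·10692 = 57394899; y_3 = 243·10692 + 22·118097 = 5196290.
Step 3: Verify x_3² - 122·y_3² = 3294174431220201 - 3294174431220200 = 1 (should be 1). ✓

(x_1, y_1) = (243, 22); (x_3, y_3) = (57394899, 5196290).


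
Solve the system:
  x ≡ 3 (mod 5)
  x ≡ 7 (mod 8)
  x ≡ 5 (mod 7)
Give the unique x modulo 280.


Moduli 5, 8, 7 are pairwise coprime; by CRT there is a unique solution modulo M = 5 · 8 · 7 = 280.
Solve pairwise, accumulating the modulus:
  Start with x ≡ 3 (mod 5).
  Combine with x ≡ 7 (mod 8): since gcd(5, 8) = 1, we get a unique residue mod 40.
    Write x = 3 + 5·t and substitute into x ≡ 7 (mod 8): 5·t ≡ 7 − 3 = 4 (mod 8).
    The inverse of 5 mod 8 is 5 (since 5·5 = 25 = 3·8 + 1), so t ≡ 5·4 = 20 ≡ 4 (mod 8).
    Then x = 3 + 5·4 = 23, valid modulo lcm(5, 8) = 40: x ≡ 23 (mod 40).
  Combine with x ≡ 5 (mod 7): since gcd(40, 7) = 1, we get a unique residue mod 280.
    Write x = 23 + 40·t and substitute into x ≡ 5 (mod 7): 40·t ≡ 5 − 23 = -18 (mod 7).
    Reduce coefficients mod 7: 5·t ≡ 3 (mod 7).
    The inverse of 5 mod 7 is 3 (since 5·3 = 15 = 2·7 + 1), so t ≡ 3·3 = 9 ≡ 2 (mod 7).
    Then x = 23 + 40·2 = 103, valid modulo lcm(40, 7) = 280: x ≡ 103 (mod 280).
Verify: 103 mod 5 = 3 ✓, 103 mod 8 = 7 ✓, 103 mod 7 = 5 ✓.

x ≡ 103 (mod 280).


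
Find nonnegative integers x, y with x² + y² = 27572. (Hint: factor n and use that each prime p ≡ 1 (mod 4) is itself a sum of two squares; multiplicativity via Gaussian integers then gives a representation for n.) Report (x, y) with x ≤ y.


Step 1: Factor n = 27572 = 2^2 · 61 · 113.
Step 2: Check the mod-4 condition on each prime factor: 2 = 2 (special); 61 ≡ 1 (mod 4), exponent 1; 113 ≡ 1 (mod 4), exponent 1.
All primes ≡ 3 (mod 4) appear to even exponent (or don't appear), so by the two-squares theorem n IS expressible as a sum of two squares.
Step 3: Build a representation. Group n = k² · m with k = 2 and m = 61 · 113 = 6893 (a product of primes ≡ 1 (mod 4)); a representation of m scales to one of n via (k·x)² + (k·y)² = k²(x² + y²). Each prime p ≡ 1 (mod 4) is itself a sum of two squares; find a² by testing p − a² for a perfect square:
  61: 61 − 1² = 60, 61 − 2² = 57, 61 − 3² = 52, 61 − 4² = 45, 61 − 5² = 36 = 6² ⇒ 61 = 5² + 6².
  113: 113 − 1² = 112, 113 − 2² = 109, 113 − 3² = 104, 113 − 4² = 97, 113 − 5² = 88, 113 − 6² = 77, 113 − 7² = 64 = 8² ⇒ 113 = 7² + 8².
  Combine using the Brahmagupta–Fibonacci identity (a² + b²)(c² + d²) = (ac − bd)² + (ad + bc)² = (ac + bd)² + (ad − bc)²:
  61 · 113 = 6893: from (5² + 6²)(7² + 8²), take (5·7 − 6·8, 5·8 + 6·7) = (35 − 48, 40 + 42) = (-13, 82); dropping signs (only squares matter) gives (13, 82); check 13² + 82² = 169 + 6724 = 6893 ✓.
  Scale by k = 2: (2·13, 2·82) = (26, 164).
Step 4: Order so x ≤ y and verify: 26² + 164² = 676 + 26896 = 27572 = n. ✓

n = 27572 = 26² + 164² (one valid representation with x ≤ y).


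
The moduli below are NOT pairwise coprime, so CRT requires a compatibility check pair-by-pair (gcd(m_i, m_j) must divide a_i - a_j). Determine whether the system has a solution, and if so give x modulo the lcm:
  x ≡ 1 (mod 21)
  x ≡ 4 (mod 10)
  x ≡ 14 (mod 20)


Moduli 21, 10, 20 are not pairwise coprime, so CRT works modulo lcm(m_i) when all pairwise compatibility conditions hold.
Pairwise compatibility: gcd(m_i, m_j) must divide a_i - a_j for every pair.
Merge one congruence at a time:
  Start: x ≡ 1 (mod 21).
  Combine with x ≡ 4 (mod 10): gcd(21, 10) = 1; 4 - 1 = 3, which IS divisible by 1, so compatible.
    Write x = 1 + 21·t and substitute into x ≡ 4 (mod 10): 21·t ≡ 4 − 1 = 3 (mod 10).
    Reduce coefficients mod 10: 1·t ≡ 3 (mod 10).
    So t ≡ 3 (mod 10).
    Then x = 1 + 21·3 = 64, valid modulo lcm(21, 10) = 210: x ≡ 64 (mod 210).
  Combine with x ≡ 14 (mod 20): gcd(210, 20) = 10; 14 - 64 = -50, which IS divisible by 10, so compatible.
    Write x = 64 + 210·t and substitute into x ≡ 14 (mod 20): 210·t ≡ 14 − 64 = -50 (mod 20).
    Divide the congruence (and modulus) by g = 10: 21·t ≡ -5 (mod 2).
    Reduce coefficients mod 2: 1·t ≡ 1 (mod 2).
    So t ≡ 1 (mod 2).
    Then x = 64 + 210·1 = 274, valid modulo lcm(210, 20) = 420: x ≡ 274 (mod 420).
Verify: 274 mod 21 = 1, 274 mod 10 = 4, 274 mod 20 = 14.

x ≡ 274 (mod 420).


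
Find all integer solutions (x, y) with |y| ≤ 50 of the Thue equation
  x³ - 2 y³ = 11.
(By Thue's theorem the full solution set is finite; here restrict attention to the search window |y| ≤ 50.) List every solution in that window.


The equation is x³ - 2y³ = 11. For fixed y, x³ = 2·y³ + 11, so a solution requires the RHS to be a perfect cube.
Strategy: iterate y from -50 to 50, compute RHS = 2·y³ + 11, and check whether it is a (positive or negative) perfect cube.
Check small values of y:
  y = 0: RHS = 11 is not a perfect cube.
  y = 1: RHS = 13 is not a perfect cube.
  y = -1: RHS = 9 is not a perfect cube.
  y = 2: RHS = 27 = (3)³ ⇒ x = 3 works.
  y = -2: RHS = -5 is not a perfect cube.
  y = 3: RHS = 65 is not a perfect cube.
  y = -3: RHS = -43 is not a perfect cube.
Continuing the search up to |y| = 50 finds no further solutions beyond those listed.
Collected solutions: (3, 2).

Solutions (with |y| ≤ 50): (3, 2).


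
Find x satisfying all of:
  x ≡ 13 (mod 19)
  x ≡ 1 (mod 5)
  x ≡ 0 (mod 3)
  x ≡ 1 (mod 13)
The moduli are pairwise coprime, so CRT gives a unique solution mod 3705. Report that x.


Product of moduli M = 19 · 5 · 3 · 13 = 3705.
Merge one congruence at a time:
  Start: x ≡ 13 (mod 19).
  Combine with x ≡ 1 (mod 5); new modulus lcm = 95.
    Write x = 13 + 19·t and substitute into x ≡ 1 (mod 5): 19·t ≡ 1 − 13 = -12 (mod 5).
    Reduce coefficients mod 5: 4·t ≡ 3 (mod 5).
    The inverse of 4 mod 5 is 4 (since 4·4 = 16 = 3·5 + 1), so t ≡ 4·3 = 12 ≡ 2 (mod 5).
    Then x = 13 + 19·2 = 51, valid modulo lcm(19, 5) = 95: x ≡ 51 (mod 95).
  Combine with x ≡ 0 (mod 3); new modulus lcm = 285.
    Write x = 51 + 95·t and substitute into x ≡ 0 (mod 3): 95·t ≡ 0 − 51 = -51 (mod 3).
    Reduce coefficients mod 3: 2·t ≡ 0 (mod 3).
    The inverse of 2 mod 3 is 2 (since 2·2 = 4 = 1·3 + 1), so t ≡ 2·0 = 0 ≡ 0 (mod 3).
    Then x = 51 + 95·0 = 51, valid modulo lcm(95, 3) = 285: x ≡ 51 (mod 285).
  Combine with x ≡ 1 (mod 13); new modulus lcm = 3705.
    Write x = 51 + 285·t and substitute into x ≡ 1 (mod 13): 285·t ≡ 1 − 51 = -50 (mod 13).
    Reduce coefficients mod 13: 12·t ≡ 2 (mod 13).
    The inverse of 12 mod 13 is 12 (since 12·12 = 144 = 11·13 + 1), so t ≡ 12·2 = 24 ≡ 11 (mod 13).
    Then x = 51 + 285·11 = 3186, valid modulo lcm(285, 13) = 3705: x ≡ 3186 (mod 3705).
Verify against each original: 3186 mod 19 = 13, 3186 mod 5 = 1, 3186 mod 3 = 0, 3186 mod 13 = 1.

x ≡ 3186 (mod 3705).


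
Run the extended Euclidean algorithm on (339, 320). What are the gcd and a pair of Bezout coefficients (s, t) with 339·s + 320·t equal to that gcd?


Euclidean algorithm on (339, 320) — divide until remainder is 0:
  339 = 1 · 320 + 19
  320 = 16 · 19 + 16
  19 = 1 · 16 + 3
  16 = 5 · 3 + 1
  3 = 3 · 1 + 0
gcd(339, 320) = 1.
Track Bezout coefficients alongside the remainders: start with r₀ = 339 = a·1 + b·0 (s = 1, t = 0) and r₁ = 320 = a·0 + b·1 (s = 0, t = 1); each new remainder r_{k+1} = r_{k-1} − q_k·r_k inherits s_{k+1} = s_{k-1} − q_k·s_k, t_{k+1} = t_{k-1} − q_k·t_k, so r_k = a·s_k + b·t_k at every step:
  q = 1: r = 19, s = 1 − 1·0 = 1, t = 0 − 1·1 = -1  (check: 339·1 + 320·(-1) = 19)
  q = 16: r = 16, s = 0 − 16·1 = -16, t = 1 − 16·(-1) = 17  (check: 339·(-16) + 320·17 = 16)
  q = 1: r = 3, s = 1 − 1·(-16) = 17, t = -1 − 1·17 = -18  (check: 339·17 + 320·(-18) = 3)
  q = 5: r = 1, s = -16 − 5·17 = -101, t = 17 − 5·(-18) = 107  (check: 339·(-101) + 320·107 = 1)
The row with r = 1 (the gcd) gives the Bezout coefficients s = -101, t = 107.
Result: 339 · (-101) + 320 · (107) = 1.

gcd(339, 320) = 1; s = -101, t = 107 (check: 339·(-101) + 320·107 = 1).


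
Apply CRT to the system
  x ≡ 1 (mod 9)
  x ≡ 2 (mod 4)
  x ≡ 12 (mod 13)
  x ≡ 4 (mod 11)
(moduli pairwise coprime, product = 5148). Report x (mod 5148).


Product of moduli M = 9 · 4 · 13 · 11 = 5148.
Merge one congruence at a time:
  Start: x ≡ 1 (mod 9).
  Combine with x ≡ 2 (mod 4); new modulus lcm = 36.
    Write x = 1 + 9·t and substitute into x ≡ 2 (mod 4): 9·t ≡ 2 − 1 = 1 (mod 4).
    Reduce coefficients mod 4: 1·t ≡ 1 (mod 4).
    So t ≡ 1 (mod 4).
    Then x = 1 + 9·1 = 10, valid modulo lcm(9, 4) = 36: x ≡ 10 (mod 36).
  Combine with x ≡ 12 (mod 13); new modulus lcm = 468.
    Write x = 10 + 36·t and substitute into x ≡ 12 (mod 13): 36·t ≡ 12 − 10 = 2 (mod 13).
    Reduce coefficients mod 13: 10·t ≡ 2 (mod 13).
    The inverse of 10 mod 13 is 4 (since 10·4 = 40 = 3·13 + 1), so t ≡ 4·2 = 8 ≡ 8 (mod 13).
    Then x = 10 + 36·8 = 298, valid modulo lcm(36, 13) = 468: x ≡ 298 (mod 468).
  Combine with x ≡ 4 (mod 11); new modulus lcm = 5148.
    Write x = 298 + 468·t and substitute into x ≡ 4 (mod 11): 468·t ≡ 4 − 298 = -294 (mod 11).
    Reduce coefficients mod 11: 6·t ≡ 3 (mod 11).
    The inverse of 6 mod 11 is 2 (since 6·2 = 12 = 1·11 + 1), so t ≡ 2·3 = 6 ≡ 6 (mod 11).
    Then x = 298 + 468·6 = 3106, valid modulo lcm(468, 11) = 5148: x ≡ 3106 (mod 5148).
Verify against each original: 3106 mod 9 = 1, 3106 mod 4 = 2, 3106 mod 13 = 12, 3106 mod 11 = 4.

x ≡ 3106 (mod 5148).


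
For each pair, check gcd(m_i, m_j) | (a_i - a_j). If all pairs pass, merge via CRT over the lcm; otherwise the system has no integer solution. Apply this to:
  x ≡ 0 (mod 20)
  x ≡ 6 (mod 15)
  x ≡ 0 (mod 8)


Moduli 20, 15, 8 are not pairwise coprime, so CRT works modulo lcm(m_i) when all pairwise compatibility conditions hold.
Pairwise compatibility: gcd(m_i, m_j) must divide a_i - a_j for every pair.
Merge one congruence at a time:
  Start: x ≡ 0 (mod 20).
  Combine with x ≡ 6 (mod 15): gcd(20, 15) = 5, and 6 - 0 = 6 is NOT divisible by 5.
    ⇒ system is inconsistent (no integer solution).

No solution (the system is inconsistent).


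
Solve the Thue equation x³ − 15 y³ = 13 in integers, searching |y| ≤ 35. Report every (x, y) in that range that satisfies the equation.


The equation is x³ - 15y³ = 13. For fixed y, x³ = 15·y³ + 13, so a solution requires the RHS to be a perfect cube.
Strategy: iterate y from -35 to 35, compute RHS = 15·y³ + 13, and check whether it is a (positive or negative) perfect cube.
Check small values of y:
  y = 0: RHS = 13 is not a perfect cube.
  y = 1: RHS = 28 is not a perfect cube.
  y = -1: RHS = -2 is not a perfect cube.
  y = 2: RHS = 133 is not a perfect cube.
  y = -2: RHS = -107 is not a perfect cube.
  y = 3: RHS = 418 is not a perfect cube.
  y = -3: RHS = -392 is not a perfect cube.
Continuing the search up to |y| = 35 finds no solutions either.
No (x, y) in the scanned range satisfies the equation.

No integer solutions with |y| ≤ 35.


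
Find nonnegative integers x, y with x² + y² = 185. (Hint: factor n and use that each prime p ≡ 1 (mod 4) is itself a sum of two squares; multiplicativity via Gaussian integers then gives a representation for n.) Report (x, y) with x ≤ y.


Step 1: Factor n = 185 = 5 · 37.
Step 2: Check the mod-4 condition on each prime factor: 5 ≡ 1 (mod 4), exponent 1; 37 ≡ 1 (mod 4), exponent 1.
All primes ≡ 3 (mod 4) appear to even exponent (or don't appear), so by the two-squares theorem n IS expressible as a sum of two squares.
Step 3: Build a representation. Here n = 5 · 37 is a product of primes ≡ 1 (mod 4). Each prime p ≡ 1 (mod 4) is itself a sum of two squares; find a² by testing p − a² for a perfect square:
  5: 5 − 1² = 4 = 2² ⇒ 5 = 1² + 2².
  37: 37 − 1² = 36 = 6² ⇒ 37 = 1² + 6².
  Combine using the Brahmagupta–Fibonacci identity (a² + b²)(c² + d²) = (ac − bd)² + (ad + bc)² = (ac + bd)² + (ad − bc)²:
  5 · 37 = 185: from (1² + 2²)(1² + 6²), take (1·1 − 2·6, 1·6 + 2·1) = (1 − 12, 6 + 2) = (-11, 8); dropping signs (only squares matter) gives (11, 8); check 11² + 8² = 121 + 64 = 185 ✓.
Step 4: Order so x ≤ y and verify: 8² + 11² = 64 + 121 = 185 = n. ✓

n = 185 = 8² + 11² (one valid representation with x ≤ y).


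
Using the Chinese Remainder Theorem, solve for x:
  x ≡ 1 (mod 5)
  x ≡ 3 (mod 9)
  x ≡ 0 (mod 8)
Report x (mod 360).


Moduli 5, 9, 8 are pairwise coprime; by CRT there is a unique solution modulo M = 5 · 9 · 8 = 360.
Solve pairwise, accumulating the modulus:
  Start with x ≡ 1 (mod 5).
  Combine with x ≡ 3 (mod 9): since gcd(5, 9) = 1, we get a unique residue mod 45.
    Write x = 1 + 5·t and substitute into x ≡ 3 (mod 9): 5·t ≡ 3 − 1 = 2 (mod 9).
    The inverse of 5 mod 9 is 2 (since 5·2 = 10 = 1·9 + 1), so t ≡ 2·2 = 4 ≡ 4 (mod 9).
    Then x = 1 + 5·4 = 21, valid modulo lcm(5, 9) = 45: x ≡ 21 (mod 45).
  Combine with x ≡ 0 (mod 8): since gcd(45, 8) = 1, we get a unique residue mod 360.
    Write x = 21 + 45·t and substitute into x ≡ 0 (mod 8): 45·t ≡ 0 − 21 = -21 (mod 8).
    Reduce coefficients mod 8: 5·t ≡ 3 (mod 8).
    The inverse of 5 mod 8 is 5 (since 5·5 = 25 = 3·8 + 1), so t ≡ 5·3 = 15 ≡ 7 (mod 8).
    Then x = 21 + 45·7 = 336, valid modulo lcm(45, 8) = 360: x ≡ 336 (mod 360).
Verify: 336 mod 5 = 1 ✓, 336 mod 9 = 3 ✓, 336 mod 8 = 0 ✓.

x ≡ 336 (mod 360).


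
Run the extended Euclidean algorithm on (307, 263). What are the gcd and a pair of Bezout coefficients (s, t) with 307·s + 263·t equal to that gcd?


Euclidean algorithm on (307, 263) — divide until remainder is 0:
  307 = 1 · 263 + 44
  263 = 5 · 44 + 43
  44 = 1 · 43 + 1
  43 = 43 · 1 + 0
gcd(307, 263) = 1.
Track Bezout coefficients alongside the remainders: start with r₀ = 307 = a·1 + b·0 (s = 1, t = 0) and r₁ = 263 = a·0 + b·1 (s = 0, t = 1); each new remainder r_{k+1} = r_{k-1} − q_k·r_k inherits s_{k+1} = s_{k-1} − q_k·s_k, t_{k+1} = t_{k-1} − q_k·t_k, so r_k = a·s_k + b·t_k at every step:
  q = 1: r = 44, s = 1 − 1·0 = 1, t = 0 − 1·1 = -1  (check: 307·1 + 263·(-1) = 44)
  q = 5: r = 43, s = 0 − 5·1 = -5, t = 1 − 5·(-1) = 6  (check: 307·(-5) + 263·6 = 43)
  q = 1: r = 1, s = 1 − 1·(-5) = 6, t = -1 − 1·6 = -7  (check: 307·6 + 263·(-7) = 1)
The row with r = 1 (the gcd) gives the Bezout coefficients s = 6, t = -7.
Result: 307 · (6) + 263 · (-7) = 1.

gcd(307, 263) = 1; s = 6, t = -7 (check: 307·6 + 263·(-7) = 1).


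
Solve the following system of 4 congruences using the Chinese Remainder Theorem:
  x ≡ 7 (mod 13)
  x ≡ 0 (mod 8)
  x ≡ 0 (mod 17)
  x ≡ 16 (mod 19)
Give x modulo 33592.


Product of moduli M = 13 · 8 · 17 · 19 = 33592.
Merge one congruence at a time:
  Start: x ≡ 7 (mod 13).
  Combine with x ≡ 0 (mod 8); new modulus lcm = 104.
    Write x = 7 + 13·t and substitute into x ≡ 0 (mod 8): 13·t ≡ 0 − 7 = -7 (mod 8).
    Reduce coefficients mod 8: 5·t ≡ 1 (mod 8).
    The inverse of 5 mod 8 is 5 (since 5·5 = 25 = 3·8 + 1), so t ≡ 5·1 = 5 ≡ 5 (mod 8).
    Then x = 7 + 13·5 = 72, valid modulo lcm(13, 8) = 104: x ≡ 72 (mod 104).
  Combine with x ≡ 0 (mod 17); new modulus lcm = 1768.
    Write x = 72 + 104·t and substitute into x ≡ 0 (mod 17): 104·t ≡ 0 − 72 = -72 (mod 17).
    Reduce coefficients mod 17: 2·t ≡ 13 (mod 17).
    The inverse of 2 mod 17 is 9 (since 2·9 = 18 = 1·17 + 1), so t ≡ 9·13 = 117 ≡ 15 (mod 17).
    Then x = 72 + 104·15 = 1632, valid modulo lcm(104, 17) = 1768: x ≡ 1632 (mod 1768).
  Combine with x ≡ 16 (mod 19); new modulus lcm = 33592.
    Write x = 1632 + 1768·t and substitute into x ≡ 16 (mod 19): 1768·t ≡ 16 − 1632 = -1616 (mod 19).
    Reduce coefficients mod 19: 1·t ≡ 18 (mod 19).
    So t ≡ 18 (mod 19).
    Then x = 1632 + 1768·18 = 33456, valid modulo lcm(1768, 19) = 33592: x ≡ 33456 (mod 33592).
Verify against each original: 33456 mod 13 = 7, 33456 mod 8 = 0, 33456 mod 17 = 0, 33456 mod 19 = 16.

x ≡ 33456 (mod 33592).


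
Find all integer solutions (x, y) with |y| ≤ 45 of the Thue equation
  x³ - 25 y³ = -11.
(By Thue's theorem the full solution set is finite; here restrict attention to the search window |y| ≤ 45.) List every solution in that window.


The equation is x³ - 25y³ = -11. For fixed y, x³ = 25·y³ − 11, so a solution requires the RHS to be a perfect cube.
Strategy: iterate y from -45 to 45, compute RHS = 25·y³ − 11, and check whether it is a (positive or negative) perfect cube.
Check small values of y:
  y = 0: RHS = -11 is not a perfect cube.
  y = 1: RHS = 14 is not a perfect cube.
  y = -1: RHS = -36 is not a perfect cube.
  y = 2: RHS = 189 is not a perfect cube.
  y = -2: RHS = -211 is not a perfect cube.
  y = 3: RHS = 664 is not a perfect cube.
  y = -3: RHS = -686 is not a perfect cube.
Continuing the search up to |y| = 45 finds no solutions either.
No (x, y) in the scanned range satisfies the equation.

No integer solutions with |y| ≤ 45.


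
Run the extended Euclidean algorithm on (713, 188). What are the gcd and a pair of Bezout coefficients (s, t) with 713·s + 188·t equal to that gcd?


Euclidean algorithm on (713, 188) — divide until remainder is 0:
  713 = 3 · 188 + 149
  188 = 1 · 149 + 39
  149 = 3 · 39 + 32
  39 = 1 · 32 + 7
  32 = 4 · 7 + 4
  7 = 1 · 4 + 3
  4 = 1 · 3 + 1
  3 = 3 · 1 + 0
gcd(713, 188) = 1.
Track Bezout coefficients alongside the remainders: start with r₀ = 713 = a·1 + b·0 (s = 1, t = 0) and r₁ = 188 = a·0 + b·1 (s = 0, t = 1); each new remainder r_{k+1} = r_{k-1} − q_k·r_k inherits s_{k+1} = s_{k-1} − q_k·s_k, t_{k+1} = t_{k-1} − q_k·t_k, so r_k = a·s_k + b·t_k at every step:
  q = 3: r = 149, s = 1 − 3·0 = 1, t = 0 − 3·1 = -3  (check: 713·1 + 188·(-3) = 149)
  q = 1: r = 39, s = 0 − 1·1 = -1, t = 1 − 1·(-3) = 4  (check: 713·(-1) + 188·4 = 39)
  q = 3: r = 32, s = 1 − 3·(-1) = 4, t = -3 − 3·4 = -15  (check: 713·4 + 188·(-15) = 32)
  q = 1: r = 7, s = -1 − 1·4 = -5, t = 4 − 1·(-15) = 19  (check: 713·(-5) + 188·19 = 7)
  q = 4: r = 4, s = 4 − 4·(-5) = 24, t = -15 − 4·19 = -91  (check: 713·24 + 188·(-91) = 4)
  q = 1: r = 3, s = -5 − 1·24 = -29, t = 19 − 1·(-91) = 110  (check: 713·(-29) + 188·110 = 3)
  q = 1: r = 1, s = 24 − 1·(-29) = 53, t = -91 − 1·110 = -201  (check: 713·53 + 188·(-201) = 1)
The row with r = 1 (the gcd) gives the Bezout coefficients s = 53, t = -201.
Result: 713 · (53) + 188 · (-201) = 1.

gcd(713, 188) = 1; s = 53, t = -201 (check: 713·53 + 188·(-201) = 1).


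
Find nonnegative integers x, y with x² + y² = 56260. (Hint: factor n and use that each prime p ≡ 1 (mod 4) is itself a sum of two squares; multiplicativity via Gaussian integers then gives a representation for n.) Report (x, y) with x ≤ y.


Step 1: Factor n = 56260 = 2^2 · 5 · 29 · 97.
Step 2: Check the mod-4 condition on each prime factor: 2 = 2 (special); 5 ≡ 1 (mod 4), exponent 1; 29 ≡ 1 (mod 4), exponent 1; 97 ≡ 1 (mod 4), exponent 1.
All primes ≡ 3 (mod 4) appear to even exponent (or don't appear), so by the two-squares theorem n IS expressible as a sum of two squares.
Step 3: Build a representation. Group n = k² · m with k = 2 and m = 5 · 29 · 97 = 14065 (a product of primes ≡ 1 (mod 4)); a representation of m scales to one of n via (k·x)² + (k·y)² = k²(x² + y²). Each prime p ≡ 1 (mod 4) is itself a sum of two squares; find a² by testing p − a² for a perfect square:
  5: 5 − 1² = 4 = 2² ⇒ 5 = 1² + 2².
  29: 29 − 1² = 28, 29 − 2² = 25 = 5² ⇒ 29 = 2² + 5².
  97: 97 − 1² = 96, 97 − 2² = 93, 97 − 3² = 88, 97 − 4² = 81 = 9² ⇒ 97 = 4² + 9².
  Combine using the Brahmagupta–Fibonacci identity (a² + b²)(c² + d²) = (ac − bd)² + (ad + bc)² = (ac + bd)² + (ad − bc)²:
  5 · 29 = 145: from (1² + 2²)(2² + 5²), take (1·2 − 2·5, 1·5 + 2·2) = (2 − 10, 5 + 4) = (-8, 9); dropping signs (only squares matter) gives (8, 9); check 8² + 9² = 64 + 81 = 145 ✓.
  145 · 97 = 14065: from (8² + 9²)(4² + 9²), take (8·4 − 9·9, 8·9 + 9·4) = (32 − 81, 72 + 36) = (-49, 108); dropping signs (only squares matter) gives (49, 108); check 49² + 108² = 2401 + 11664 = 14065 ✓.
  Scale by k = 2: (2·49, 2·108) = (98, 216).
Step 4: Order so x ≤ y and verify: 98² + 216² = 9604 + 46656 = 56260 = n. ✓

n = 56260 = 98² + 216² (one valid representation with x ≤ y).


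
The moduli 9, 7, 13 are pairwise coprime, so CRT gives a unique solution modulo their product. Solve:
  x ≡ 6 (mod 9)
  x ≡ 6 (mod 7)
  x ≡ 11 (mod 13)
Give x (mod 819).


Moduli 9, 7, 13 are pairwise coprime; by CRT there is a unique solution modulo M = 9 · 7 · 13 = 819.
Solve pairwise, accumulating the modulus:
  Start with x ≡ 6 (mod 9).
  Combine with x ≡ 6 (mod 7): since gcd(9, 7) = 1, we get a unique residue mod 63.
    Write x = 6 + 9·t and substitute into x ≡ 6 (mod 7): 9·t ≡ 6 − 6 = 0 (mod 7).
    Reduce coefficients mod 7: 2·t ≡ 0 (mod 7).
    The inverse of 2 mod 7 is 4 (since 2·4 = 8 = 1·7 + 1), so t ≡ 4·0 = 0 ≡ 0 (mod 7).
    Then x = 6 + 9·0 = 6, valid modulo lcm(9, 7) = 63: x ≡ 6 (mod 63).
  Combine with x ≡ 11 (mod 13): since gcd(63, 13) = 1, we get a unique residue mod 819.
    Write x = 6 + 63·t and substitute into x ≡ 11 (mod 13): 63·t ≡ 11 − 6 = 5 (mod 13).
    Reduce coefficients mod 13: 11·t ≡ 5 (mod 13).
    The inverse of 11 mod 13 is 6 (since 11·6 = 66 = 5·13 + 1), so t ≡ 6·5 = 30 ≡ 4 (mod 13).
    Then x = 6 + 63·4 = 258, valid modulo lcm(63, 13) = 819: x ≡ 258 (mod 819).
Verify: 258 mod 9 = 6 ✓, 258 mod 7 = 6 ✓, 258 mod 13 = 11 ✓.

x ≡ 258 (mod 819).


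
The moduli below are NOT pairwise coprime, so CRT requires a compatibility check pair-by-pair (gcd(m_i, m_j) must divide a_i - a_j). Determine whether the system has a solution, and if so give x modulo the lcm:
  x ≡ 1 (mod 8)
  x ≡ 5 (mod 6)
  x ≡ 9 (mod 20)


Moduli 8, 6, 20 are not pairwise coprime, so CRT works modulo lcm(m_i) when all pairwise compatibility conditions hold.
Pairwise compatibility: gcd(m_i, m_j) must divide a_i - a_j for every pair.
Merge one congruence at a time:
  Start: x ≡ 1 (mod 8).
  Combine with x ≡ 5 (mod 6): gcd(8, 6) = 2; 5 - 1 = 4, which IS divisible by 2, so compatible.
    Write x = 1 + 8·t and substitute into x ≡ 5 (mod 6): 8·t ≡ 5 − 1 = 4 (mod 6).
    Divide the congruence (and modulus) by g = 2: 4·t ≡ 2 (mod 3).
    Reduce coefficients mod 3: 1·t ≡ 2 (mod 3).
    So t ≡ 2 (mod 3).
    Then x = 1 + 8·2 = 17, valid modulo lcm(8, 6) = 24: x ≡ 17 (mod 24).
  Combine with x ≡ 9 (mod 20): gcd(24, 20) = 4; 9 - 17 = -8, which IS divisible by 4, so compatible.
    Write x = 17 + 24·t and substitute into x ≡ 9 (mod 20): 24·t ≡ 9 − 17 = -8 (mod 20).
    Divide the congruence (and modulus) by g = 4: 6·t ≡ -2 (mod 5).
    Reduce coefficients mod 5: 1·t ≡ 3 (mod 5).
    So t ≡ 3 (mod 5).
    Then x = 17 + 24·3 = 89, valid modulo lcm(24, 20) = 120: x ≡ 89 (mod 120).
Verify: 89 mod 8 = 1, 89 mod 6 = 5, 89 mod 20 = 9.

x ≡ 89 (mod 120).


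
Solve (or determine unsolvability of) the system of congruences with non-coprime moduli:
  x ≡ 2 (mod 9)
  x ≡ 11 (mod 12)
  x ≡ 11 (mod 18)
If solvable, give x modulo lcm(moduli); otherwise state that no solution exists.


Moduli 9, 12, 18 are not pairwise coprime, so CRT works modulo lcm(m_i) when all pairwise compatibility conditions hold.
Pairwise compatibility: gcd(m_i, m_j) must divide a_i - a_j for every pair.
Merge one congruence at a time:
  Start: x ≡ 2 (mod 9).
  Combine with x ≡ 11 (mod 12): gcd(9, 12) = 3; 11 - 2 = 9, which IS divisible by 3, so compatible.
    Write x = 2 + 9·t and substitute into x ≡ 11 (mod 12): 9·t ≡ 11 − 2 = 9 (mod 12).
    Divide the congruence (and modulus) by g = 3: 3·t ≡ 3 (mod 4).
    The inverse of 3 mod 4 is 3 (since 3·3 = 9 = 2·4 + 1), so t ≡ 3·3 = 9 ≡ 1 (mod 4).
    Then x = 2 + 9·1 = 11, valid modulo lcm(9, 12) = 36: x ≡ 11 (mod 36).
  Combine with x ≡ 11 (mod 18): gcd(36, 18) = 18; 11 - 11 = 0, which IS divisible by 18, so compatible.
    Write x = 11 + 36·t and substitute into x ≡ 11 (mod 18): 36·t ≡ 11 − 11 = 0 (mod 18).
    Divide the congruence (and modulus) by g = 18: 2·t ≡ 0 (mod 1).
    Modulo 1 every t works; take t = 0.
    Then x = 11 + 36·0 = 11, valid modulo lcm(36, 18) = 36: x ≡ 11 (mod 36).
Verify: 11 mod 9 = 2, 11 mod 12 = 11, 11 mod 18 = 11.

x ≡ 11 (mod 36).


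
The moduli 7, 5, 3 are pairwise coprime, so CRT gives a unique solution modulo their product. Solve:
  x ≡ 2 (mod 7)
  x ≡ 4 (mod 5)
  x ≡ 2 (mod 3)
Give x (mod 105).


Moduli 7, 5, 3 are pairwise coprime; by CRT there is a unique solution modulo M = 7 · 5 · 3 = 105.
Solve pairwise, accumulating the modulus:
  Start with x ≡ 2 (mod 7).
  Combine with x ≡ 4 (mod 5): since gcd(7, 5) = 1, we get a unique residue mod 35.
    Write x = 2 + 7·t and substitute into x ≡ 4 (mod 5): 7·t ≡ 4 − 2 = 2 (mod 5).
    Reduce coefficients mod 5: 2·t ≡ 2 (mod 5).
    The inverse of 2 mod 5 is 3 (since 2·3 = 6 = 1·5 + 1), so t ≡ 3·2 = 6 ≡ 1 (mod 5).
    Then x = 2 + 7·1 = 9, valid modulo lcm(7, 5) = 35: x ≡ 9 (mod 35).
  Combine with x ≡ 2 (mod 3): since gcd(35, 3) = 1, we get a unique residue mod 105.
    Write x = 9 + 35·t and substitute into x ≡ 2 (mod 3): 35·t ≡ 2 − 9 = -7 (mod 3).
    Reduce coefficients mod 3: 2·t ≡ 2 (mod 3).
    The inverse of 2 mod 3 is 2 (since 2·2 = 4 = 1·3 + 1), so t ≡ 2·2 = 4 ≡ 1 (mod 3).
    Then x = 9 + 35·1 = 44, valid modulo lcm(35, 3) = 105: x ≡ 44 (mod 105).
Verify: 44 mod 7 = 2 ✓, 44 mod 5 = 4 ✓, 44 mod 3 = 2 ✓.

x ≡ 44 (mod 105).


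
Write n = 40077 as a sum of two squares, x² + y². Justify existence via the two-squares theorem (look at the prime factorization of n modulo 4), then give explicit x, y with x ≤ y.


Step 1: Factor n = 40077 = 3^2 · 61 · 73.
Step 2: Check the mod-4 condition on each prime factor: 3 ≡ 3 (mod 4), exponent 2 (must be even); 61 ≡ 1 (mod 4), exponent 1; 73 ≡ 1 (mod 4), exponent 1.
All primes ≡ 3 (mod 4) appear to even exponent (or don't appear), so by the two-squares theorem n IS expressible as a sum of two squares.
Step 3: Build a representation. Group n = k² · m with k = 3 and m = 61 · 73 = 4453 (a product of primes ≡ 1 (mod 4)); a representation of m scales to one of n via (k·x)² + (k·y)² = k²(x² + y²). Each prime p ≡ 1 (mod 4) is itself a sum of two squares; find a² by testing p − a² for a perfect square:
  61: 61 − 1² = 60, 61 − 2² = 57, 61 − 3² = 52, 61 − 4² = 45, 61 − 5² = 36 = 6² ⇒ 61 = 5² + 6².
  73: 73 − 1² = 72, 73 − 2² = 69, 73 − 3² = 64 = 8² ⇒ 73 = 3² + 8².
  Combine using the Brahmagupta–Fibonacci identity (a² + b²)(c² + d²) = (ac − bd)² + (ad + bc)² = (ac + bd)² + (ad − bc)²:
  61 · 73 = 4453: from (5² + 6²)(3² + 8²), take (5·3 − 6·8, 5·8 + 6·3) = (15 − 48, 40 + 18) = (-33, 58); dropping signs (only squares matter) gives (33, 58); check 33² + 58² = 1089 + 3364 = 4453 ✓.
  Scale by k = 3: (3·33, 3·58) = (99, 174).
Step 4: Order so x ≤ y and verify: 99² + 174² = 9801 + 30276 = 40077 = n. ✓

n = 40077 = 99² + 174² (one valid representation with x ≤ y).


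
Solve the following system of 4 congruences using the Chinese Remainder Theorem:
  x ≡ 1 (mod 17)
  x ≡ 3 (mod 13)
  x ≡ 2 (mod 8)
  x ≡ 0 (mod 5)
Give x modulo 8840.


Product of moduli M = 17 · 13 · 8 · 5 = 8840.
Merge one congruence at a time:
  Start: x ≡ 1 (mod 17).
  Combine with x ≡ 3 (mod 13); new modulus lcm = 221.
    Write x = 1 + 17·t and substitute into x ≡ 3 (mod 13): 17·t ≡ 3 − 1 = 2 (mod 13).
    Reduce coefficients mod 13: 4·t ≡ 2 (mod 13).
    The inverse of 4 mod 13 is 10 (since 4·10 = 40 = 3·13 + 1), so t ≡ 10·2 = 20 ≡ 7 (mod 13).
    Then x = 1 + 17·7 = 120, valid modulo lcm(17, 13) = 221: x ≡ 120 (mod 221).
  Combine with x ≡ 2 (mod 8); new modulus lcm = 1768.
    Write x = 120 + 221·t and substitute into x ≡ 2 (mod 8): 221·t ≡ 2 − 120 = -118 (mod 8).
    Reduce coefficients mod 8: 5·t ≡ 2 (mod 8).
    The inverse of 5 mod 8 is 5 (since 5·5 = 25 = 3·8 + 1), so t ≡ 5·2 = 10 ≡ 2 (mod 8).
    Then x = 120 + 221·2 = 562, valid modulo lcm(221, 8) = 1768: x ≡ 562 (mod 1768).
  Combine with x ≡ 0 (mod 5); new modulus lcm = 8840.
    Write x = 562 + 1768·t and substitute into x ≡ 0 (mod 5): 1768·t ≡ 0 − 562 = -562 (mod 5).
    Reduce coefficients mod 5: 3·t ≡ 3 (mod 5).
    The inverse of 3 mod 5 is 2 (since 3·2 = 6 = 1·5 + 1), so t ≡ 2·3 = 6 ≡ 1 (mod 5).
    Then x = 562 + 1768·1 = 2330, valid modulo lcm(1768, 5) = 8840: x ≡ 2330 (mod 8840).
Verify against each original: 2330 mod 17 = 1, 2330 mod 13 = 3, 2330 mod 8 = 2, 2330 mod 5 = 0.

x ≡ 2330 (mod 8840).


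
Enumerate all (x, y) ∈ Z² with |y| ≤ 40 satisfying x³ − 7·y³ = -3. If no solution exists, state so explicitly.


The equation is x³ - 7y³ = -3. For fixed y, x³ = 7·y³ − 3, so a solution requires the RHS to be a perfect cube.
Strategy: iterate y from -40 to 40, compute RHS = 7·y³ − 3, and check whether it is a (positive or negative) perfect cube.
Check small values of y:
  y = 0: RHS = -3 is not a perfect cube.
  y = 1: RHS = 4 is not a perfect cube.
  y = -1: RHS = -10 is not a perfect cube.
  y = 2: RHS = 53 is not a perfect cube.
  y = -2: RHS = -59 is not a perfect cube.
  y = 3: RHS = 186 is not a perfect cube.
  y = -3: RHS = -192 is not a perfect cube.
Continuing the search up to |y| = 40 finds no solutions either.
No (x, y) in the scanned range satisfies the equation.

No integer solutions with |y| ≤ 40.


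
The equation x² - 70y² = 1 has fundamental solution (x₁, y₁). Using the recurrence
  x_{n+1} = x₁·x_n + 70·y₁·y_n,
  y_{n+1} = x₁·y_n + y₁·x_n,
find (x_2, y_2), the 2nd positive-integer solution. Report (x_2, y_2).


Step 1: Find the fundamental solution (x₁, y₁) of x² - 70y² = 1.
  Expand √70 as a continued fraction. a₀ = ⌊√70⌋ = 8; iterate m_{k+1} = d_k·a_k − m_k, d_{k+1} = (70 − m_{k+1}²)/d_k, a_{k+1} = ⌊(a₀ + m_{k+1})/d_{k+1}⌋ (starting m₀ = 0, d₀ = 1), with convergents p_k = a_k·p_{k-1} + p_{k-2}, q_k = a_k·q_{k-1} + q_{k-2} (p₋₁ = 1, q₋₁ = 0):
  k = 0: a₀ = 8; p₀/q₀ = 8/1; p₀² − 70·q₀² = 64 − 70 = -6.
  k = 1: m = 8, d = 6, a = ⌊(8 + 8)/6⌋ = 2; p/q = (2·8 + 1)/(2·1 + 0) = 17/2; p² − 70·q² = 289 − 280 = 9.
  k = 2: m = 4, d = 9, a = ⌊(8 + 4)/9⌋ = 1; p/q = (1·17 + 8)/(1·2 + 1) = 25/3; p² − 70·q² = 625 − 630 = -5.
  k = 3: m = 5, d = 5, a = ⌊(8 + 5)/5⌋ = 2; p/q = (2·25 + 17)/(2·3 + 2) = 67/8; p² − 70·q² = 4489 − 4480 = 9.
  k = 4: m = 5, d = 9, a = ⌊(8 + 5)/9⌋ = 1; p/q = (1·67 + 25)/(1·8 + 3) = 92/11; p² − 70·q² = 8464 − 8470 = -6.
  k = 5: m = 4, d = 6, a = ⌊(8 + 4)/6⌋ = 2; p/q = (2·92 + 67)/(2·11 + 8) = 251/30; p² − 70·q² = 63001 − 63000 = 1.
  The first convergent with p² − 70·q² = 1 gives the fundamental solution (x₁, y₁) = (251, 30).
Step 2: Apply the recurrence (x_{n+1}, y_{n+1}) = (x₁x_n + 70y₁y_n, x₁y_n + y₁x_n) repeatedly.
  From (x_1, y_1) = (251, 30): x_2 = 251·251 + 70·30·30 = 126001; y_2 = 251·30 + 30·251 = 15060.
Step 3: Verify x_2² - 70·y_2² = 15876252001 - 15876252000 = 1 (should be 1). ✓

(x_1, y_1) = (251, 30); (x_2, y_2) = (126001, 15060).


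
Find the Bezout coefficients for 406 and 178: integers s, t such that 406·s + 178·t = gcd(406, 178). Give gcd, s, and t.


Euclidean algorithm on (406, 178) — divide until remainder is 0:
  406 = 2 · 178 + 50
  178 = 3 · 50 + 28
  50 = 1 · 28 + 22
  28 = 1 · 22 + 6
  22 = 3 · 6 + 4
  6 = 1 · 4 + 2
  4 = 2 · 2 + 0
gcd(406, 178) = 2.
Track Bezout coefficients alongside the remainders: start with r₀ = 406 = a·1 + b·0 (s = 1, t = 0) and r₁ = 178 = a·0 + b·1 (s = 0, t = 1); each new remainder r_{k+1} = r_{k-1} − q_k·r_k inherits s_{k+1} = s_{k-1} − q_k·s_k, t_{k+1} = t_{k-1} − q_k·t_k, so r_k = a·s_k + b·t_k at every step:
  q = 2: r = 50, s = 1 − 2·0 = 1, t = 0 − 2·1 = -2  (check: 406·1 + 178·(-2) = 50)
  q = 3: r = 28, s = 0 − 3·1 = -3, t = 1 − 3·(-2) = 7  (check: 406·(-3) + 178·7 = 28)
  q = 1: r = 22, s = 1 − 1·(-3) = 4, t = -2 − 1·7 = -9  (check: 406·4 + 178·(-9) = 22)
  q = 1: r = 6, s = -3 − 1·4 = -7, t = 7 − 1·(-9) = 16  (check: 406·(-7) + 178·16 = 6)
  q = 3: r = 4, s = 4 − 3·(-7) = 25, t = -9 − 3·16 = -57  (check: 406·25 + 178·(-57) = 4)
  q = 1: r = 2, s = -7 − 1·25 = -32, t = 16 − 1·(-57) = 73  (check: 406·(-32) + 178·73 = 2)
The row with r = 2 (the gcd) gives the Bezout coefficients s = -32, t = 73.
Result: 406 · (-32) + 178 · (73) = 2.

gcd(406, 178) = 2; s = -32, t = 73 (check: 406·(-32) + 178·73 = 2).


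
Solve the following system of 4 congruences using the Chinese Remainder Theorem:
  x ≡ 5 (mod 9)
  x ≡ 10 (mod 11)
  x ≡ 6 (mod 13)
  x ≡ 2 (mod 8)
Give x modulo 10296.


Product of moduli M = 9 · 11 · 13 · 8 = 10296.
Merge one congruence at a time:
  Start: x ≡ 5 (mod 9).
  Combine with x ≡ 10 (mod 11); new modulus lcm = 99.
    Write x = 5 + 9·t and substitute into x ≡ 10 (mod 11): 9·t ≡ 10 − 5 = 5 (mod 11).
    The inverse of 9 mod 11 is 5 (since 9·5 = 45 = 4·11 + 1), so t ≡ 5·5 = 25 ≡ 3 (mod 11).
    Then x = 5 + 9·3 = 32, valid modulo lcm(9, 11) = 99: x ≡ 32 (mod 99).
  Combine with x ≡ 6 (mod 13); new modulus lcm = 1287.
    Write x = 32 + 99·t and substitute into x ≡ 6 (mod 13): 99·t ≡ 6 − 32 = -26 (mod 13).
    Reduce coefficients mod 13: 8·t ≡ 0 (mod 13).
    The inverse of 8 mod 13 is 5 (since 8·5 = 40 = 3·13 + 1), so t ≡ 5·0 = 0 ≡ 0 (mod 13).
    Then x = 32 + 99·0 = 32, valid modulo lcm(99, 13) = 1287: x ≡ 32 (mod 1287).
  Combine with x ≡ 2 (mod 8); new modulus lcm = 10296.
    Write x = 32 + 1287·t and substitute into x ≡ 2 (mod 8): 1287·t ≡ 2 − 32 = -30 (mod 8).
    Reduce coefficients mod 8: 7·t ≡ 2 (mod 8).
    The inverse of 7 mod 8 is 7 (since 7·7 = 49 = 6·8 + 1), so t ≡ 7·2 = 14 ≡ 6 (mod 8).
    Then x = 32 + 1287·6 = 7754, valid modulo lcm(1287, 8) = 10296: x ≡ 7754 (mod 10296).
Verify against each original: 7754 mod 9 = 5, 7754 mod 11 = 10, 7754 mod 13 = 6, 7754 mod 8 = 2.

x ≡ 7754 (mod 10296).


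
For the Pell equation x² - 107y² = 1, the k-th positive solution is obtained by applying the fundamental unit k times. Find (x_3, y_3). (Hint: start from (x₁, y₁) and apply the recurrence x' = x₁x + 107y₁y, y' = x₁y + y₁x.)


Step 1: Find the fundamental solution (x₁, y₁) of x² - 107y² = 1.
  Expand √107 as a continued fraction. a₀ = ⌊√107⌋ = 10; iterate m_{k+1} = d_k·a_k − m_k, d_{k+1} = (107 − m_{k+1}²)/d_k, a_{k+1} = ⌊(a₀ + m_{k+1})/d_{k+1}⌋ (starting m₀ = 0, d₀ = 1), with convergents p_k = a_k·p_{k-1} + p_{k-2}, q_k = a_k·q_{k-1} + q_{k-2} (p₋₁ = 1, q₋₁ = 0):
  k = 0: a₀ = 10; p₀/q₀ = 10/1; p₀² − 107·q₀² = 100 − 107 = -7.
  k = 1: m = 10, d = 7, a = ⌊(10 + 10)/7⌋ = 2; p/q = (2·10 + 1)/(2·1 + 0) = 21/2; p² − 107·q² = 441 − 428 = 13.
  k = 2: m = 4, d = 13, a = ⌊(10 + 4)/13⌋ = 1; p/q = (1·21 + 10)/(1·2 + 1) = 31/3; p² − 107·q² = 961 − 963 = -2.
  k = 3: m = 9, d = 2, a = ⌊(10 + 9)/2⌋ = 9; p/q = (9·31 + 21)/(9·3 + 2) = 300/29; p² − 107·q² = 90000 − 89987 = 13.
  k = 4: m = 9, d = 13, a = ⌊(10 + 9)/13⌋ = 1; p/q = (1·300 + 31)/(1·29 + 3) = 331/32; p² − 107·q² = 109561 − 109568 = -7.
  k = 5: m = 4, d = 7, a = ⌊(10 + 4)/7⌋ = 2; p/q = (2·331 + 300)/(2·32 + 29) = 962/93; p² − 107·q² = 925444 − 925443 = 1.
  The first convergent with p² − 107·q² = 1 gives the fundamental solution (x₁, y₁) = (962, 93).
Step 2: Apply the recurrence (x_{n+1}, y_{n+1}) = (x₁x_n + 107y₁y_n, x₁y_n + y₁x_n) repeatedly.
  From (x_1, y_1) = (962, 93): x_2 = 962·962 + 107·93·93 = 1850887; y_2 = 962·93 + 93·962 = 178932.
  From (x_2, y_2) = (1850887, 178932): x_3 = 962·1850887 + 107·93·178932 = 3561105626; y_3 = 962·178932 + 93·1850887 = 344265075.
Step 3: Verify x_3² - 107·y_3² = 12681473279528851876 - 12681473279528851875 = 1 (should be 1). ✓

(x_1, y_1) = (962, 93); (x_3, y_3) = (3561105626, 344265075).


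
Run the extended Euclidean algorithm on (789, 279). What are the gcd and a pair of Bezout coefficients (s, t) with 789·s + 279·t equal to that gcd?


Euclidean algorithm on (789, 279) — divide until remainder is 0:
  789 = 2 · 279 + 231
  279 = 1 · 231 + 48
  231 = 4 · 48 + 39
  48 = 1 · 39 + 9
  39 = 4 · 9 + 3
  9 = 3 · 3 + 0
gcd(789, 279) = 3.
Track Bezout coefficients alongside the remainders: start with r₀ = 789 = a·1 + b·0 (s = 1, t = 0) and r₁ = 279 = a·0 + b·1 (s = 0, t = 1); each new remainder r_{k+1} = r_{k-1} − q_k·r_k inherits s_{k+1} = s_{k-1} − q_k·s_k, t_{k+1} = t_{k-1} − q_k·t_k, so r_k = a·s_k + b·t_k at every step:
  q = 2: r = 231, s = 1 − 2·0 = 1, t = 0 − 2·1 = -2  (check: 789·1 + 279·(-2) = 231)
  q = 1: r = 48, s = 0 − 1·1 = -1, t = 1 − 1·(-2) = 3  (check: 789·(-1) + 279·3 = 48)
  q = 4: r = 39, s = 1 − 4·(-1) = 5, t = -2 − 4·3 = -14  (check: 789·5 + 279·(-14) = 39)
  q = 1: r = 9, s = -1 − 1·5 = -6, t = 3 − 1·(-14) = 17  (check: 789·(-6) + 279·17 = 9)
  q = 4: r = 3, s = 5 − 4·(-6) = 29, t = -14 − 4·17 = -82  (check: 789·29 + 279·(-82) = 3)
The row with r = 3 (the gcd) gives the Bezout coefficients s = 29, t = -82.
Result: 789 · (29) + 279 · (-82) = 3.

gcd(789, 279) = 3; s = 29, t = -82 (check: 789·29 + 279·(-82) = 3).


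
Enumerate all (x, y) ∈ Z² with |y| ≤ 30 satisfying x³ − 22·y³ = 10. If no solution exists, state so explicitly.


The equation is x³ - 22y³ = 10. For fixed y, x³ = 22·y³ + 10, so a solution requires the RHS to be a perfect cube.
Strategy: iterate y from -30 to 30, compute RHS = 22·y³ + 10, and check whether it is a (positive or negative) perfect cube.
Check small values of y:
  y = 0: RHS = 10 is not a perfect cube.
  y = 1: RHS = 32 is not a perfect cube.
  y = -1: RHS = -12 is not a perfect cube.
  y = 2: RHS = 186 is not a perfect cube.
  y = -2: RHS = -166 is not a perfect cube.
  y = 3: RHS = 604 is not a perfect cube.
  y = -3: RHS = -584 is not a perfect cube.
Continuing the search up to |y| = 30 finds no solutions either.
No (x, y) in the scanned range satisfies the equation.

No integer solutions with |y| ≤ 30.


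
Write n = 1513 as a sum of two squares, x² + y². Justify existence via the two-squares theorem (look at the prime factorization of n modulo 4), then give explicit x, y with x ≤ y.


Step 1: Factor n = 1513 = 17 · 89.
Step 2: Check the mod-4 condition on each prime factor: 17 ≡ 1 (mod 4), exponent 1; 89 ≡ 1 (mod 4), exponent 1.
All primes ≡ 3 (mod 4) appear to even exponent (or don't appear), so by the two-squares theorem n IS expressible as a sum of two squares.
Step 3: Build a representation. Here n = 17 · 89 is a product of primes ≡ 1 (mod 4). Each prime p ≡ 1 (mod 4) is itself a sum of two squares; find a² by testing p − a² for a perfect square:
  17: 17 − 1² = 16 = 4² ⇒ 17 = 1² + 4².
  89: 89 − 1² = 88, 89 − 2² = 85, 89 − 3² = 80, 89 − 4² = 73, 89 − 5² = 64 = 8² ⇒ 89 = 5² + 8².
  Combine using the Brahmagupta–Fibonacci identity (a² + b²)(c² + d²) = (ac − bd)² + (ad + bc)² = (ac + bd)² + (ad − bc)²:
  17 · 89 = 1513: from (1² + 4²)(5² + 8²), take (1·5 − 4·8, 1·8 + 4·5) = (5 − 32, 8 + 20) = (-27, 28); dropping signs (only squares matter) gives (27, 28); check 27² + 28² = 729 + 784 = 1513 ✓.
Step 4: Order so x ≤ y and verify: 27² + 28² = 729 + 784 = 1513 = n. ✓

n = 1513 = 27² + 28² (one valid representation with x ≤ y).
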